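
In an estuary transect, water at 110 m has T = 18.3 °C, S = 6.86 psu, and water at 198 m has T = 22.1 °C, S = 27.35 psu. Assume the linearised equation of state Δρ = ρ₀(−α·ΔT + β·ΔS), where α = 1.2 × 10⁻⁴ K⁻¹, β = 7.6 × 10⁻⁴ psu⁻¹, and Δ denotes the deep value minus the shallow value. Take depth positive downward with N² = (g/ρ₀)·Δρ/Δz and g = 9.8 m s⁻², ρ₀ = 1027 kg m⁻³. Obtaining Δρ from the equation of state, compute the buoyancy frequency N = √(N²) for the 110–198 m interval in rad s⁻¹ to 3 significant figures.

0.0410 rad s⁻¹

ΔT = +3.8 K, ΔS = +20.49 psu (deep − shallow).
Δρ/ρ₀ = −αΔT + βΔS = -4.56 × 10⁻⁴ + 0.0155724 = 0.0151164, so Δρ ≈ 15.52 kg m⁻³.
N² = (g/ρ₀)·Δρ/Δz = g·(Δρ/ρ₀)/Δz = 9.8 × 0.0151164 / 88 = 1.6834 × 10⁻³ s⁻².
N = √(1.6834 × 10⁻³) = 0.041029 rad s⁻¹ ≈ 0.0410 rad s⁻¹.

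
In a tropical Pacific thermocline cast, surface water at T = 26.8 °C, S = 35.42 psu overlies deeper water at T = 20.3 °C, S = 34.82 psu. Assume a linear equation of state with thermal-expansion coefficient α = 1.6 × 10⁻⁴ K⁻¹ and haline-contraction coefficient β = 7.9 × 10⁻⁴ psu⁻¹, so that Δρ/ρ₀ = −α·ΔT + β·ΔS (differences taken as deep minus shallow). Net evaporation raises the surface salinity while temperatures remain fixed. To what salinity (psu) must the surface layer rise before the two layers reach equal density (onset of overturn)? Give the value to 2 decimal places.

36.14 psu

Neutral buoyancy requires −α(T_deep − T_surf) + β(S_deep − S_surf′) = 0.
S_surf′ = S_deep − (α/β)·ΔT = 34.82 − (1.6 × 10⁻⁴/7.9 × 10⁻⁴)·(-6.5) = 36.1365 psu.
Increase required: 36.1365 − 35.42 = 0.7165 psu.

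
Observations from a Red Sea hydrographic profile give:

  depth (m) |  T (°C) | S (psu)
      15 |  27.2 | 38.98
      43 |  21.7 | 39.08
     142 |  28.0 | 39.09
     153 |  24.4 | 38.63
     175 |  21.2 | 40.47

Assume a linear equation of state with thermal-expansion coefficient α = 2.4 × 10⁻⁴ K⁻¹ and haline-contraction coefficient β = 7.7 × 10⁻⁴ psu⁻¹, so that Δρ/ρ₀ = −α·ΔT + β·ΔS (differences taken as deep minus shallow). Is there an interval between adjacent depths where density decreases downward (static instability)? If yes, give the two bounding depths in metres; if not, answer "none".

43–142 m

Evaluate Δρ/ρ₀ = −αΔT + βΔS across each adjacent pair:
  15–43 m: −αΔT+βΔS = −(2.4 × 10⁻⁴)(-5.5)+(7.7 × 10⁻⁴)(+0.10) = 1.4 × 10⁻³ → stable
  43–142 m: −αΔT+βΔS = −(2.4 × 10⁻⁴)(+6.3)+(7.7 × 10⁻⁴)(+0.01) = -1.5 × 10⁻³ → UNSTABLE
  142–153 m: −αΔT+βΔS = −(2.4 × 10⁻⁴)(-3.6)+(7.7 × 10⁻⁴)(-0.46) = 5.1 × 10⁻⁴ → stable
  153–175 m: −αΔT+βΔS = −(2.4 × 10⁻⁴)(-3.2)+(7.7 × 10⁻⁴)(+1.84) = 2.2 × 10⁻³ → stable
The 43–142 m interval has Δρ < 0: lighter water underlies denser water.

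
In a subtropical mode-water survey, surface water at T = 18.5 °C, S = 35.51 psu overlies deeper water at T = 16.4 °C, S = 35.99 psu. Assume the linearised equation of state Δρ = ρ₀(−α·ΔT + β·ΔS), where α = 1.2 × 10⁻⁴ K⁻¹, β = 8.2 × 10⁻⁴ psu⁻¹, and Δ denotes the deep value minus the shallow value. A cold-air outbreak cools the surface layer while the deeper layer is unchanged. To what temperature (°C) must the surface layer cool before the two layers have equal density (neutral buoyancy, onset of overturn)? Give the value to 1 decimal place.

Neutral buoyancy requires Δρ = 0, i.e. −α(T_deep − T_surf′) + β(S_deep − S_surf) = 0.
T_surf′ = T_deep − (β/α)·ΔS = 16.4 − (8.2 × 10⁻⁴/1.2 × 10⁻⁴)·(+0.48) = 13.120 °C.
Cooling required: 18.5 − (13.120) = 5.380 °C.

13.1 °C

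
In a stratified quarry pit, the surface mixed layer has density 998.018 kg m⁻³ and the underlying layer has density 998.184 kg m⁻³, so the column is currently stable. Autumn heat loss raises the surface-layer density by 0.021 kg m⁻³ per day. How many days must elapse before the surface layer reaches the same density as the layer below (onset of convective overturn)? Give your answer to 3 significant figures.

7.90 days

Density deficit of the surface layer: 998.184 − 998.018 = 0.166 kg m⁻³.
Required change = 0.166 / 0.021 = 7.90 days.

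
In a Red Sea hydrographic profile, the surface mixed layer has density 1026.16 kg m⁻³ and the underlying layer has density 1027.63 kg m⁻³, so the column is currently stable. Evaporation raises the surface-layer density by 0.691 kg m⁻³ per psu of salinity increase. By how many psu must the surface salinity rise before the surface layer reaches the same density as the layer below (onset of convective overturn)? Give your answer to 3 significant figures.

2.13 psu

Density deficit of the surface layer: 1027.63 − 1026.16 = 1.47 kg m⁻³.
Required change = 1.47 / 0.691 = 2.13 psu.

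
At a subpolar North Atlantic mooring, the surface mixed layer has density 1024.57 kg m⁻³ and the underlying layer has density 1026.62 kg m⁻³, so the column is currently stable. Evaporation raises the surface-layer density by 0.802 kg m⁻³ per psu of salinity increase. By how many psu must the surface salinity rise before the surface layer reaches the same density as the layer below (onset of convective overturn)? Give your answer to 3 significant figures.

Density deficit of the surface layer: 1026.62 − 1024.57 = 2.05 kg m⁻³.
Required change = 2.05 / 0.802 = 2.56 psu.

2.56 psu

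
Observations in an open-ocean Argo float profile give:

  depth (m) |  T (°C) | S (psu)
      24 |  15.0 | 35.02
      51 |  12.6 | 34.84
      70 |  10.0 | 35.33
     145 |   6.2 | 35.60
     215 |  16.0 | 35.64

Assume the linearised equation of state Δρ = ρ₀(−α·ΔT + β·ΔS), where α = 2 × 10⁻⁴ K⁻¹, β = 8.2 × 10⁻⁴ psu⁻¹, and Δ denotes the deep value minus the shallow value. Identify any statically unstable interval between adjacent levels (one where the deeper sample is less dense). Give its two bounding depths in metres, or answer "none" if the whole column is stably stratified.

145–215 m

Evaluate Δρ/ρ₀ = −αΔT + βΔS across each adjacent pair:
  24–51 m: −αΔT+βΔS = −(2 × 10⁻⁴)(-2.4)+(8.2 × 10⁻⁴)(-0.18) = 3.3 × 10⁻⁴ → stable
  51–70 m: −αΔT+βΔS = −(2 × 10⁻⁴)(-2.6)+(8.2 × 10⁻⁴)(+0.49) = 9.2 × 10⁻⁴ → stable
  70–145 m: −αΔT+βΔS = −(2 × 10⁻⁴)(-3.8)+(8.2 × 10⁻⁴)(+0.27) = 9.8 × 10⁻⁴ → stable
  145–215 m: −αΔT+βΔS = −(2 × 10⁻⁴)(+9.8)+(8.2 × 10⁻⁴)(+0.04) = -1.9 × 10⁻³ → UNSTABLE
The 145–215 m interval has Δρ < 0: lighter water underlies denser water.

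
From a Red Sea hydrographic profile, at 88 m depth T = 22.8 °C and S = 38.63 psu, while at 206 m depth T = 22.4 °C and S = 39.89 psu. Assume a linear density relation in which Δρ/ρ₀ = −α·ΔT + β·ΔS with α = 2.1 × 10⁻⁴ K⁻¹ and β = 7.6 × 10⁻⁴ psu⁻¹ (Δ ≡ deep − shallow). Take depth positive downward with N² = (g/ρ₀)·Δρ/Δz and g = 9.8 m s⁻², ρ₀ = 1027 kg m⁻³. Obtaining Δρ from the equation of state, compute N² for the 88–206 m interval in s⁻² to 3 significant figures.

ΔT = -0.4 K, ΔS = +1.26 psu (deep − shallow).
Δρ/ρ₀ = −αΔT + βΔS = 8.40 × 10⁻⁵ + 9.576 × 10⁻⁴ = 1.0416 × 10⁻³, so Δρ ≈ 1.070 kg m⁻³.
N² = (g/ρ₀)·Δρ/Δz = g·(Δρ/ρ₀)/Δz = 9.8 × 1.0416 × 10⁻³ / 118 = 8.6506 × 10⁻⁵ s⁻² ≈ 8.65 × 10⁻⁵ s⁻².

8.65 × 10⁻⁵ s⁻²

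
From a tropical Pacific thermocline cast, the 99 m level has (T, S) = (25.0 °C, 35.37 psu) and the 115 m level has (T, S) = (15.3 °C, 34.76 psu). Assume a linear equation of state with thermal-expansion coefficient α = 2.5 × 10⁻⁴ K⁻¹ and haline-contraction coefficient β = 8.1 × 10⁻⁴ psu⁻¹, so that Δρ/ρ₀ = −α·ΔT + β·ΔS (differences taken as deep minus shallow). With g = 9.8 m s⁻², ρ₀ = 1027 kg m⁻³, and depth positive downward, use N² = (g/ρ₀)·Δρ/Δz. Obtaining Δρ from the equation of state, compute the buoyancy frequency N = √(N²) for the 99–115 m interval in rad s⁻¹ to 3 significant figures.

0.0344 rad s⁻¹

ΔT = -9.7 K, ΔS = -0.61 psu (deep − shallow).
Δρ/ρ₀ = −αΔT + βΔS = 2.425 × 10⁻³ − 4.941 × 10⁻⁴ = 1.9309 × 10⁻³, so Δρ ≈ 1.983 kg m⁻³.
N² = (g/ρ₀)·Δρ/Δz = g·(Δρ/ρ₀)/Δz = 9.8 × 1.9309 × 10⁻³ / 16 = 1.1827 × 10⁻³ s⁻².
N = √(1.1827 × 10⁻³) = 0.034390 rad s⁻¹ ≈ 0.0344 rad s⁻¹.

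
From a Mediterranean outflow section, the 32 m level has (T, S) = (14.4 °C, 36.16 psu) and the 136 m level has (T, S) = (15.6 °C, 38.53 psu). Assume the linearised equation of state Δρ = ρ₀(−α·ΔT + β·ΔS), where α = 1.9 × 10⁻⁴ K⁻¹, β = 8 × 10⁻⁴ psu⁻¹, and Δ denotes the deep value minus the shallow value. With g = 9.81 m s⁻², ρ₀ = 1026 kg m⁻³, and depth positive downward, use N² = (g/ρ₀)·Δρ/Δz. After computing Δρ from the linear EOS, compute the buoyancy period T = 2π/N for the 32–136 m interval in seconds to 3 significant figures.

ΔT = +1.2 K, ΔS = +2.37 psu (deep − shallow).
Δρ/ρ₀ = −αΔT + βΔS = -2.28 × 10⁻⁴ + 1.896 × 10⁻³ = 1.668 × 10⁻³, so Δρ ≈ 1.711 kg m⁻³.
N² = (g/ρ₀)·Δρ/Δz = g·(Δρ/ρ₀)/Δz = 9.81 × 1.668 × 10⁻³ / 104 = 1.5734 × 10⁻⁴ s⁻².
N = √(1.5734 × 10⁻⁴) = 0.012544 rad s⁻¹ → T = 2π/N = 500.89 s ≈ 501 s.

501 s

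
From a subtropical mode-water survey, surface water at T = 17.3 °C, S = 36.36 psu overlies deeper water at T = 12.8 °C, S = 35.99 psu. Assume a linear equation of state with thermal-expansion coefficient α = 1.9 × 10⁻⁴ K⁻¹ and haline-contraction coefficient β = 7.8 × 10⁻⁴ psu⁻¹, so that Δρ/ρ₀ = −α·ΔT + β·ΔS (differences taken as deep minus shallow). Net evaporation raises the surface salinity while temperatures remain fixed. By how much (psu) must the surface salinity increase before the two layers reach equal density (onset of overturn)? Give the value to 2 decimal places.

0.73 psu

Neutral buoyancy requires −α(T_deep − T_surf) + β(S_deep − S_surf′) = 0.
S_surf′ = S_deep − (α/β)·ΔT = 35.99 − (1.9 × 10⁻⁴/7.8 × 10⁻⁴)·(-4.5) = 37.0862 psu.
Increase required: 37.0862 − 36.36 = 0.7262 psu.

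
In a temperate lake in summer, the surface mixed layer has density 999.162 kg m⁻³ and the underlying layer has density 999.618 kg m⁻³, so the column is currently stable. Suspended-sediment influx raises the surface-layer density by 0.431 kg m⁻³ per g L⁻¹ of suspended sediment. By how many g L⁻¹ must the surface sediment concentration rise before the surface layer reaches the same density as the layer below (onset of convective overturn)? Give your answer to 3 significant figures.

1.06 g L⁻¹

Density deficit of the surface layer: 999.618 − 999.162 = 0.456 kg m⁻³.
Required change = 0.456 / 0.431 = 1.06 g L⁻¹.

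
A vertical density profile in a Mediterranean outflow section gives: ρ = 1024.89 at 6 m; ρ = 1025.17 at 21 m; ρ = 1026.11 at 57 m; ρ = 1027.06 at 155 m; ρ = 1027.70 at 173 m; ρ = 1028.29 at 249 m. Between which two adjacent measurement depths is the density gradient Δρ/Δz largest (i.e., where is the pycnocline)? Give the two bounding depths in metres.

155–173 m

Compute the density gradient over each adjacent pair:
  6–21 m: Δρ/Δz = 0.28/15 = 0.019 kg m⁻⁴
  21–57 m: Δρ/Δz = 0.94/36 = 0.026 kg m⁻⁴
  57–155 m: Δρ/Δz = 0.95/98 = 9.7 × 10⁻³ kg m⁻⁴
  155–173 m: Δρ/Δz = 0.64/18 = 0.036 kg m⁻⁴
  173–249 m: Δρ/Δz = 0.59/76 = 7.8 × 10⁻³ kg m⁻⁴
The largest gradient is in the 155–173 m interval — the pycnocline.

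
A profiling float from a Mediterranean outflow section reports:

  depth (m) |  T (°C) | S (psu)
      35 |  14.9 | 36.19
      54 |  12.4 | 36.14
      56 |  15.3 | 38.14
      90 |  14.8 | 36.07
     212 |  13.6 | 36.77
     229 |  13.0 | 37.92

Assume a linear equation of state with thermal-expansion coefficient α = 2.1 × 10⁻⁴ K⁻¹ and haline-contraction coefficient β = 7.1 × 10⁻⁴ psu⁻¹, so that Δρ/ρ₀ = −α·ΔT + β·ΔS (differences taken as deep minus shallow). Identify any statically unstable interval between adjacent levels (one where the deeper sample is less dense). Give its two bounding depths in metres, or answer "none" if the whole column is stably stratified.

Evaluate Δρ/ρ₀ = −αΔT + βΔS across each adjacent pair:
  35–54 m: −αΔT+βΔS = −(2.1 × 10⁻⁴)(-2.5)+(7.1 × 10⁻⁴)(-0.05) = 4.9 × 10⁻⁴ → stable
  54–56 m: −αΔT+βΔS = −(2.1 × 10⁻⁴)(+2.9)+(7.1 × 10⁻⁴)(+2.00) = 8.1 × 10⁻⁴ → stable
  56–90 m: −αΔT+βΔS = −(2.1 × 10⁻⁴)(-0.5)+(7.1 × 10⁻⁴)(-2.07) = -1.4 × 10⁻³ → UNSTABLE
  90–212 m: −αΔT+βΔS = −(2.1 × 10⁻⁴)(-1.2)+(7.1 × 10⁻⁴)(+0.70) = 7.5 × 10⁻⁴ → stable
  212–229 m: −αΔT+βΔS = −(2.1 × 10⁻⁴)(-0.6)+(7.1 × 10⁻⁴)(+1.15) = 9.4 × 10⁻⁴ → stable
The 56–90 m interval has Δρ < 0: lighter water underlies denser water.

56–90 m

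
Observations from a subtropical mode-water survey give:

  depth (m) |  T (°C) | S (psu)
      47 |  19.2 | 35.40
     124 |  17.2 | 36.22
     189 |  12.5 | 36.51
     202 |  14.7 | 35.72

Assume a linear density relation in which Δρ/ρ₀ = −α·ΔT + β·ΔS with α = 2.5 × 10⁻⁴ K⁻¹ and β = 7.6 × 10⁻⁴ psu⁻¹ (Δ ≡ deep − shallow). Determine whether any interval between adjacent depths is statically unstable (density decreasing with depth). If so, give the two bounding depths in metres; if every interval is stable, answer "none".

189–202 m

Evaluate Δρ/ρ₀ = −αΔT + βΔS across each adjacent pair:
  47–124 m: −αΔT+βΔS = −(2.5 × 10⁻⁴)(-2.0)+(7.6 × 10⁻⁴)(+0.82) = 1.1 × 10⁻³ → stable
  124–189 m: −αΔT+βΔS = −(2.5 × 10⁻⁴)(-4.7)+(7.6 × 10⁻⁴)(+0.29) = 1.4 × 10⁻³ → stable
  189–202 m: −αΔT+βΔS = −(2.5 × 10⁻⁴)(+2.2)+(7.6 × 10⁻⁴)(-0.79) = -1.2 × 10⁻³ → UNSTABLE
The 189–202 m interval has Δρ < 0: lighter water underlies denser water.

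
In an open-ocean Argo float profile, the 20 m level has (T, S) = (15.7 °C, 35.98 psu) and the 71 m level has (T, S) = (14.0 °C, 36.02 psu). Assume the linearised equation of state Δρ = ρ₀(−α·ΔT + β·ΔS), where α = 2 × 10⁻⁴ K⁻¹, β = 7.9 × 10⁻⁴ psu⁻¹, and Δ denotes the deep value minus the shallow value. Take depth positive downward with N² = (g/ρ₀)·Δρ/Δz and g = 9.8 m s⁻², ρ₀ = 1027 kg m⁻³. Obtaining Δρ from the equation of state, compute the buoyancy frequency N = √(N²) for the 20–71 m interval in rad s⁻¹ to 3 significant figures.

ΔT = -1.7 K, ΔS = +0.04 psu (deep − shallow).
Δρ/ρ₀ = −αΔT + βΔS = 3.40 × 10⁻⁴ + 3.16 × 10⁻⁵ = 3.716 × 10⁻⁴, so Δρ ≈ 0.3816 kg m⁻³.
N² = (g/ρ₀)·Δρ/Δz = g·(Δρ/ρ₀)/Δz = 9.8 × 3.716 × 10⁻⁴ / 51 = 7.1405 × 10⁻⁵ s⁻².
N = √(7.1405 × 10⁻⁵) = 8.4501 × 10⁻³ rad s⁻¹ ≈ 8.45 × 10⁻³ rad s⁻¹.

8.45 × 10⁻³ rad s⁻¹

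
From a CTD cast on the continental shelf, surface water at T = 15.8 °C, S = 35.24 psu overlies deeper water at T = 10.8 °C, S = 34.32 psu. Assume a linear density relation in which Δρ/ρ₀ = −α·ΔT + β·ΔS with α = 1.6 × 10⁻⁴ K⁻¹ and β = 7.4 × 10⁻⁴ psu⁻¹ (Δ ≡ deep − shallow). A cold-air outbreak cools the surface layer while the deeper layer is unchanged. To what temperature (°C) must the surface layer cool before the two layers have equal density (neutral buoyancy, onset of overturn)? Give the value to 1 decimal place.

15.1 °C

Neutral buoyancy requires Δρ = 0, i.e. −α(T_deep − T_surf′) + β(S_deep − S_surf) = 0.
T_surf′ = T_deep − (β/α)·ΔS = 10.8 − (7.4 × 10⁻⁴/1.6 × 10⁻⁴)·(-0.92) = 15.055 °C.
Cooling required: 15.8 − (15.055) = 0.745 °C.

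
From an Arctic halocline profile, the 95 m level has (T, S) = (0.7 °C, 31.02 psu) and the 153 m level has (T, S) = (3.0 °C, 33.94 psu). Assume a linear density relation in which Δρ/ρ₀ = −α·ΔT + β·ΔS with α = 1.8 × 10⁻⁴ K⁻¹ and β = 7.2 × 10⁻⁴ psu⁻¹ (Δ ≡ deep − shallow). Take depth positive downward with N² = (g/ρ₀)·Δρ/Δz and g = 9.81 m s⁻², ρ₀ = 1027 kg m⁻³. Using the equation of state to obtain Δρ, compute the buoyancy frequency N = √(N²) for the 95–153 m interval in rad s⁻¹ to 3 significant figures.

0.0169 rad s⁻¹

ΔT = +2.3 K, ΔS = +2.92 psu (deep − shallow).
Δρ/ρ₀ = −αΔT + βΔS = -4.14 × 10⁻⁴ + 2.1024 × 10⁻³ = 1.6884 × 10⁻³, so Δρ ≈ 1.734 kg m⁻³.
N² = (g/ρ₀)·Δρ/Δz = g·(Δρ/ρ₀)/Δz = 9.81 × 1.6884 × 10⁻³ / 58 = 2.8557 × 10⁻⁴ s⁻².
N = √(2.8557 × 10⁻⁴) = 0.016899 rad s⁻¹ ≈ 0.0169 rad s⁻¹.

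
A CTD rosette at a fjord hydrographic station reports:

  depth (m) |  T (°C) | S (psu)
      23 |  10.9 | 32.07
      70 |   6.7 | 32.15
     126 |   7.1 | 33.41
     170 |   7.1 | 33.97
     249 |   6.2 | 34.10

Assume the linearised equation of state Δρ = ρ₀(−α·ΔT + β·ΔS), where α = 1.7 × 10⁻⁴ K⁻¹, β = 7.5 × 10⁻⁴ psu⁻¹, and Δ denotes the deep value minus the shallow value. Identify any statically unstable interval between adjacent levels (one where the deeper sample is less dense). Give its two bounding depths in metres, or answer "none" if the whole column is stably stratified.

Evaluate Δρ/ρ₀ = −αΔT + βΔS across each adjacent pair:
  23–70 m: −αΔT+βΔS = −(1.7 × 10⁻⁴)(-4.2)+(7.5 × 10⁻⁴)(+0.08) = 7.7 × 10⁻⁴ → stable
  70–126 m: −αΔT+βΔS = −(1.7 × 10⁻⁴)(+0.4)+(7.5 × 10⁻⁴)(+1.26) = 8.8 × 10⁻⁴ → stable
  126–170 m: −αΔT+βΔS = −(1.7 × 10⁻⁴)(+0.0)+(7.5 × 10⁻⁴)(+0.56) = 4.2 × 10⁻⁴ → stable
  170–249 m: −αΔT+βΔS = −(1.7 × 10⁻⁴)(-0.9)+(7.5 × 10⁻⁴)(+0.13) = 2.5 × 10⁻⁴ → stable
Every interval has Δρ > 0: the column is stably stratified throughout.

none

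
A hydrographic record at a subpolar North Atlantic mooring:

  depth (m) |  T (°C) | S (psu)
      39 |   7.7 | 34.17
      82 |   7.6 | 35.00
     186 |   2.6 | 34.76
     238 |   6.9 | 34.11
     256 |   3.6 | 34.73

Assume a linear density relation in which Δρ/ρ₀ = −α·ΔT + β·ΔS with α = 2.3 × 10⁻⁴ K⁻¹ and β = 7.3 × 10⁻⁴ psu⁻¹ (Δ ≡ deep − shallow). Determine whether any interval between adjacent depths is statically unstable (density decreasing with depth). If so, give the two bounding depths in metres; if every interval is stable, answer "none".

186–238 m

Evaluate Δρ/ρ₀ = −αΔT + βΔS across each adjacent pair:
  39–82 m: −αΔT+βΔS = −(2.3 × 10⁻⁴)(-0.1)+(7.3 × 10⁻⁴)(+0.83) = 6.3 × 10⁻⁴ → stable
  82–186 m: −αΔT+βΔS = −(2.3 × 10⁻⁴)(-5.0)+(7.3 × 10⁻⁴)(-0.24) = 9.7 × 10⁻⁴ → stable
  186–238 m: −αΔT+βΔS = −(2.3 × 10⁻⁴)(+4.3)+(7.3 × 10⁻⁴)(-0.65) = -1.5 × 10⁻³ → UNSTABLE
  238–256 m: −αΔT+βΔS = −(2.3 × 10⁻⁴)(-3.3)+(7.3 × 10⁻⁴)(+0.62) = 1.2 × 10⁻³ → stable
The 186–238 m interval has Δρ < 0: lighter water underlies denser water.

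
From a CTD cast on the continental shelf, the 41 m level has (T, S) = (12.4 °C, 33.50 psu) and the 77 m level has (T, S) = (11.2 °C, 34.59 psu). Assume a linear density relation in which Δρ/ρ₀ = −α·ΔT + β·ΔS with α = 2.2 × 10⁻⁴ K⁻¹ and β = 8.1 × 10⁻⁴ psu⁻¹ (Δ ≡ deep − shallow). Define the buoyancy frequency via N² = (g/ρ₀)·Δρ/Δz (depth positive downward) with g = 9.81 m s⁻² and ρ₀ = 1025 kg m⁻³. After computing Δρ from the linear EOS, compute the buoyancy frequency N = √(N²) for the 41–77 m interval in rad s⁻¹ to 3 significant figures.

ΔT = -1.2 K, ΔS = +1.09 psu (deep − shallow).
Δρ/ρ₀ = −αΔT + βΔS = 2.64 × 10⁻⁴ + 8.829 × 10⁻⁴ = 1.1469 × 10⁻³, so Δρ ≈ 1.176 kg m⁻³.
N² = (g/ρ₀)·Δρ/Δz = g·(Δρ/ρ₀)/Δz = 9.81 × 1.1469 × 10⁻³ / 36 = 3.1253 × 10⁻⁴ s⁻².
N = √(3.1253 × 10⁻⁴) = 0.017679 rad s⁻¹ ≈ 0.0177 rad s⁻¹.

0.0177 rad s⁻¹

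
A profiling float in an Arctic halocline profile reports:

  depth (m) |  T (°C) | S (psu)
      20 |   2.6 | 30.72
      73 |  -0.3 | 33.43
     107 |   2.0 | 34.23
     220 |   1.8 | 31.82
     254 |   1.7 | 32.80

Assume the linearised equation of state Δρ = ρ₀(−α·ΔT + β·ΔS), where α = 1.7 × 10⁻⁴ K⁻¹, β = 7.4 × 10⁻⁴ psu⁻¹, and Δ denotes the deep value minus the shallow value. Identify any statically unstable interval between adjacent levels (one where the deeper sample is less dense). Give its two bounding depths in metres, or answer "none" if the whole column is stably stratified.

Evaluate Δρ/ρ₀ = −αΔT + βΔS across each adjacent pair:
  20–73 m: −αΔT+βΔS = −(1.7 × 10⁻⁴)(-2.9)+(7.4 × 10⁻⁴)(+2.71) = 2.5 × 10⁻³ → stable
  73–107 m: −αΔT+βΔS = −(1.7 × 10⁻⁴)(+2.3)+(7.4 × 10⁻⁴)(+0.80) = 2.0 × 10⁻⁴ → stable
  107–220 m: −αΔT+βΔS = −(1.7 × 10⁻⁴)(-0.2)+(7.4 × 10⁻⁴)(-2.41) = -1.7 × 10⁻³ → UNSTABLE
  220–254 m: −αΔT+βΔS = −(1.7 × 10⁻⁴)(-0.1)+(7.4 × 10⁻⁴)(+0.98) = 7.4 × 10⁻⁴ → stable
The 107–220 m interval has Δρ < 0: lighter water underlies denser water.

107–220 m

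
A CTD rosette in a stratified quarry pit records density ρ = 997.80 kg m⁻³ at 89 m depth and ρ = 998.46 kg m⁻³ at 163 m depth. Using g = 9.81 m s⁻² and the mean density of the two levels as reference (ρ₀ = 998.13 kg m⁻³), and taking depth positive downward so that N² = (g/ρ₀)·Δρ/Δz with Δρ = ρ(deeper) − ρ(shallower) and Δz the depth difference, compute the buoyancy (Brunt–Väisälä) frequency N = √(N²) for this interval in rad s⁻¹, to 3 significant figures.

9.36 × 10⁻³ rad s⁻¹

Δρ = 998.46 − 997.80 = 0.66 kg m⁻³ over Δz = 163 − 89 = 74 m.
N² = (9.81/998.13) × (0.66/74) = 8.7659 × 10⁻⁵ s⁻².
N = √(8.7659 × 10⁻⁵) = 9.3626 × 10⁻³ rad s⁻¹ ≈ 9.36 × 10⁻³ rad s⁻¹.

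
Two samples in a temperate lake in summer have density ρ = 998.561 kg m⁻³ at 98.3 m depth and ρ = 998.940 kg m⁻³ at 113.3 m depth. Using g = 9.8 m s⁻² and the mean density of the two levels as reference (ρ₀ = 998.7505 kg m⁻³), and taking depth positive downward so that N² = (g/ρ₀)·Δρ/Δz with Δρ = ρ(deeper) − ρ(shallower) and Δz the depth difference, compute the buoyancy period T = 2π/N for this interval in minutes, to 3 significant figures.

Δρ = 998.940 − 998.561 = 0.379 kg m⁻³ over Δz = 113.3 − 98.3 = 15 m.
N² = (9.8/998.7505) × (0.379/15) = 2.4792 × 10⁻⁴ s⁻².
N = √(2.4792 × 10⁻⁴) = 0.015745 rad s⁻¹, so T = 2π/N = 399.06 s = 6.6510 min ≈ 6.65 min.
A positive N² confirms static stability across the interval.

6.65 min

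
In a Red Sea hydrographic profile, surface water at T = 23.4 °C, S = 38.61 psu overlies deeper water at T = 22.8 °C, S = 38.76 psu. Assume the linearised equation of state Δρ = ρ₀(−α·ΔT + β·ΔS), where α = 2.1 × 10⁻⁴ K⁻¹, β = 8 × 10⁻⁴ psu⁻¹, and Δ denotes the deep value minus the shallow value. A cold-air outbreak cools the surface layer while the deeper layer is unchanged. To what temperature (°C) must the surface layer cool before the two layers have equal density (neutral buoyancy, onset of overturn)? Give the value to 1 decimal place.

Neutral buoyancy requires Δρ = 0, i.e. −α(T_deep − T_surf′) + β(S_deep − S_surf) = 0.
T_surf′ = T_deep − (β/α)·ΔS = 22.8 − (8 × 10⁻⁴/2.1 × 10⁻⁴)·(+0.15) = 22.229 °C.
Cooling required: 23.4 − (22.229) = 1.171 °C.

22.2 °C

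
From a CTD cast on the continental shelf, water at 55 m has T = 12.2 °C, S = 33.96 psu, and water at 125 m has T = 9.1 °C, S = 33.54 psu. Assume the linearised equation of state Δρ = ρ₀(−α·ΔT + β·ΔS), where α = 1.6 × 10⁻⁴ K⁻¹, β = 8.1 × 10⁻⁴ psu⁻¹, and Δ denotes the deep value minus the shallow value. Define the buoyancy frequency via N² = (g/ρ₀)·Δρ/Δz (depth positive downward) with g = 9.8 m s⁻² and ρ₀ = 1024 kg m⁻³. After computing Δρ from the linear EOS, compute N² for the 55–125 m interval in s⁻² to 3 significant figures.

ΔT = -3.1 K, ΔS = -0.42 psu (deep − shallow).
Δρ/ρ₀ = −αΔT + βΔS = 4.96 × 10⁻⁴ − 3.402 × 10⁻⁴ = 1.558 × 10⁻⁴, so Δρ ≈ 0.1595 kg m⁻³.
N² = (g/ρ₀)·Δρ/Δz = g·(Δρ/ρ₀)/Δz = 9.8 × 1.558 × 10⁻⁴ / 70 = 2.1812 × 10⁻⁵ s⁻² ≈ 2.18 × 10⁻⁵ s⁻².

2.18 × 10⁻⁵ s⁻²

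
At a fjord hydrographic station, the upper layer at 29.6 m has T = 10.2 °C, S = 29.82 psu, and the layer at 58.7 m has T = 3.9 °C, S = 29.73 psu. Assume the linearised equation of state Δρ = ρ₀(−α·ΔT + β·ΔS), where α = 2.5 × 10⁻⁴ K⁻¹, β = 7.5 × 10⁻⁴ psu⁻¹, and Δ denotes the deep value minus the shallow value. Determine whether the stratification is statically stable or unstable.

ΔT = 3.9 − 10.2 = -6.3 K and ΔS = 29.73 − 29.82 = -0.09 psu (deep − shallow).
−αΔT = 1.575 × 10⁻³; βΔS = -6.75 × 10⁻⁵; sum Δρ/ρ₀ = 1.5075 × 10⁻³.
Δρ/ρ₀ > 0, so Δρ > 0: deeper water is denser → statically stable.

stable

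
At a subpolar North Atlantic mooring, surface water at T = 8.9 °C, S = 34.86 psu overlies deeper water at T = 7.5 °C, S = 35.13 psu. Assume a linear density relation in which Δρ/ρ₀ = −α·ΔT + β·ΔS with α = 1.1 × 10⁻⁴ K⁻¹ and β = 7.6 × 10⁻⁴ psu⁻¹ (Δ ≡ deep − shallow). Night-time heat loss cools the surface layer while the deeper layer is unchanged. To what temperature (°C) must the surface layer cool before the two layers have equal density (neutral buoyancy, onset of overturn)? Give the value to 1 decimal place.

5.6 °C

Neutral buoyancy requires Δρ = 0, i.e. −α(T_deep − T_surf′) + β(S_deep − S_surf) = 0.
T_surf′ = T_deep − (β/α)·ΔS = 7.5 − (7.6 × 10⁻⁴/1.1 × 10⁻⁴)·(+0.27) = 5.635 °C.
Cooling required: 8.9 − (5.635) = 3.265 °C.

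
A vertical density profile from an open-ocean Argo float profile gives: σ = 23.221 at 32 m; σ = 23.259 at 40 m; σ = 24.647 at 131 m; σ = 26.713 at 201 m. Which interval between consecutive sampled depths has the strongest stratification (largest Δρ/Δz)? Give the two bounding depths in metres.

131–201 m

Compute the density gradient over each adjacent pair:
  32–40 m: Δρ/Δz = 0.038/8 = 4.7 × 10⁻³ kg m⁻⁴
  40–131 m: Δρ/Δz = 1.388/91 = 0.015 kg m⁻⁴
  131–201 m: Δρ/Δz = 2.066/70 = 0.030 kg m⁻⁴
The largest gradient is in the 131–201 m interval — the pycnocline.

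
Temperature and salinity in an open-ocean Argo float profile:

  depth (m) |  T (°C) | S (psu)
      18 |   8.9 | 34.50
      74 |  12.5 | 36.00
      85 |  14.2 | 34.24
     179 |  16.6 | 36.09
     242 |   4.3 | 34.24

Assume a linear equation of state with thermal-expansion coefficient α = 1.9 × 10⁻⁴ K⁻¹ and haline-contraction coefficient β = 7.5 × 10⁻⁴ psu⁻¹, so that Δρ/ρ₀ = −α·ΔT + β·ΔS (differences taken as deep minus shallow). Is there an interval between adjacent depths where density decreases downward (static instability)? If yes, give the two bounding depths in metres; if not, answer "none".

74–85 m

Evaluate Δρ/ρ₀ = −αΔT + βΔS across each adjacent pair:
  18–74 m: −αΔT+βΔS = −(1.9 × 10⁻⁴)(+3.6)+(7.5 × 10⁻⁴)(+1.50) = 4.4 × 10⁻⁴ → stable
  74–85 m: −αΔT+βΔS = −(1.9 × 10⁻⁴)(+1.7)+(7.5 × 10⁻⁴)(-1.76) = -1.6 × 10⁻³ → UNSTABLE
  85–179 m: −αΔT+βΔS = −(1.9 × 10⁻⁴)(+2.4)+(7.5 × 10⁻⁴)(+1.85) = 9.3 × 10⁻⁴ → stable
  179–242 m: −αΔT+βΔS = −(1.9 × 10⁻⁴)(-12.3)+(7.5 × 10⁻⁴)(-1.85) = 9.5 × 10⁻⁴ → stable
The 74–85 m interval has Δρ < 0: lighter water underlies denser water.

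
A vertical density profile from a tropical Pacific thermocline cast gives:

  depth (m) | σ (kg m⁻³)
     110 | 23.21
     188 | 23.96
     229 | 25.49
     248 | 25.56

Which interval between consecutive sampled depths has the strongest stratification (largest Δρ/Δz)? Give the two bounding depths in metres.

188–229 m

Compute the density gradient over each adjacent pair:
  110–188 m: Δρ/Δz = 0.75/78 = 9.6 × 10⁻³ kg m⁻⁴
  188–229 m: Δρ/Δz = 1.53/41 = 0.037 kg m⁻⁴
  229–248 m: Δρ/Δz = 0.07/19 = 3.7 × 10⁻³ kg m⁻⁴
The largest gradient is in the 188–229 m interval — the pycnocline.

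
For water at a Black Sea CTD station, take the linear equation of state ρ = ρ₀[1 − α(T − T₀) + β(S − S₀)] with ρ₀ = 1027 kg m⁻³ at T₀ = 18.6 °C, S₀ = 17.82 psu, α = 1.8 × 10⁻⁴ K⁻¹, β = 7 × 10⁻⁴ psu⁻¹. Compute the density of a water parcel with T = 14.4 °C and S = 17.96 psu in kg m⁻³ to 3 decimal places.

1027.877 kg m⁻³

T − T₀ = -4.2 K, S − S₀ = +0.14 psu.
Bracket = 1 − α·(-4.2) + β·(+0.14) = 1 + (8.54 × 10⁻⁴) = 1.0008540.
ρ = 1027 × 1.0008540 = 1027.877 kg m⁻³.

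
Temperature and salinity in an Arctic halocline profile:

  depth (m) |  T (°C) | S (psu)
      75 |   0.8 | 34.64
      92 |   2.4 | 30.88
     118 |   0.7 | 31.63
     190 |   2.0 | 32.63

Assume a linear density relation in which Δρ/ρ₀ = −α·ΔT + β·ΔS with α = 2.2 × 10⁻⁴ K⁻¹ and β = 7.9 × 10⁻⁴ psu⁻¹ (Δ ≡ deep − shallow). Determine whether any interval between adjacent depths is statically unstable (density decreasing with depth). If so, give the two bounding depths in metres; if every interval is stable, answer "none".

75–92 m

Evaluate Δρ/ρ₀ = −αΔT + βΔS across each adjacent pair:
  75–92 m: −αΔT+βΔS = −(2.2 × 10⁻⁴)(+1.6)+(7.9 × 10⁻⁴)(-3.76) = -3.3 × 10⁻³ → UNSTABLE
  92–118 m: −αΔT+βΔS = −(2.2 × 10⁻⁴)(-1.7)+(7.9 × 10⁻⁴)(+0.75) = 9.7 × 10⁻⁴ → stable
  118–190 m: −αΔT+βΔS = −(2.2 × 10⁻⁴)(+1.3)+(7.9 × 10⁻⁴)(+1.00) = 5.0 × 10⁻⁴ → stable
The 75–92 m interval has Δρ < 0: lighter water underlies denser water.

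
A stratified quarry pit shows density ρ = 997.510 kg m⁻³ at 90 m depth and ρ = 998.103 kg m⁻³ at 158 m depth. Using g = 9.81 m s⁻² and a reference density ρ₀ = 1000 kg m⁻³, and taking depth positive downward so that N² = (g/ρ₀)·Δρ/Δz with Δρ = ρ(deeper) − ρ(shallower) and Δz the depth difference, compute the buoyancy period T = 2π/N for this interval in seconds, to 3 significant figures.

Δρ = 998.103 − 997.510 = 0.593 kg m⁻³ over Δz = 158 − 90 = 68 m.
N² = (9.81/1000) × (0.593/68) = 8.5549 × 10⁻⁵ s⁻².
N = √(8.5549 × 10⁻⁵) = 9.2493 × 10⁻³ rad s⁻¹, so T = 2π/N = 679.31 s ≈ 679 s.

679 s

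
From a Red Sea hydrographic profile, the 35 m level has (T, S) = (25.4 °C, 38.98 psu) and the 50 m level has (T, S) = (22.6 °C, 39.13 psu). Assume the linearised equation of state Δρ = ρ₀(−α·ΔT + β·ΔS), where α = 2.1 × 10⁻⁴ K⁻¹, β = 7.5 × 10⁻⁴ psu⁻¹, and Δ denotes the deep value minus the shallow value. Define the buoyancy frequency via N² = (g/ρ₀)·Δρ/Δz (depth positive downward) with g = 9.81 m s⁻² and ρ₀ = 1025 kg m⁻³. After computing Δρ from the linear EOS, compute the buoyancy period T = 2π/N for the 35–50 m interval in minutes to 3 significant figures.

4.89 min

ΔT = -2.8 K, ΔS = +0.15 psu (deep − shallow).
Δρ/ρ₀ = −αΔT + βΔS = 5.88 × 10⁻⁴ + 1.125 × 10⁻⁴ = 7.005 × 10⁻⁴, so Δρ ≈ 0.7180 kg m⁻³.
N² = (g/ρ₀)·Δρ/Δz = g·(Δρ/ρ₀)/Δz = 9.81 × 7.005 × 10⁻⁴ / 15 = 4.5813 × 10⁻⁴ s⁻².
N = √(4.5813 × 10⁻⁴) = 0.021404 rad s⁻¹ → T = 2π/N = 293.55 s = 4.8925 min ≈ 4.89 min.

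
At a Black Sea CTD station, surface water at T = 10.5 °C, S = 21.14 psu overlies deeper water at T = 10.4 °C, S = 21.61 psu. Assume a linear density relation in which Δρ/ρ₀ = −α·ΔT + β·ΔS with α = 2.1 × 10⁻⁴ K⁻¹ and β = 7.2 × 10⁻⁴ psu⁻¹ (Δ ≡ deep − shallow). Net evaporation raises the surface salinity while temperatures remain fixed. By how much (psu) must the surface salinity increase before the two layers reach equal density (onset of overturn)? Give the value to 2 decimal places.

Neutral buoyancy requires −α(T_deep − T_surf) + β(S_deep − S_surf′) = 0.
S_surf′ = S_deep − (α/β)·ΔT = 21.61 − (2.1 × 10⁻⁴/7.2 × 10⁻⁴)·(-0.1) = 21.6392 psu.
Increase required: 21.6392 − 21.14 = 0.4992 psu.

0.50 psu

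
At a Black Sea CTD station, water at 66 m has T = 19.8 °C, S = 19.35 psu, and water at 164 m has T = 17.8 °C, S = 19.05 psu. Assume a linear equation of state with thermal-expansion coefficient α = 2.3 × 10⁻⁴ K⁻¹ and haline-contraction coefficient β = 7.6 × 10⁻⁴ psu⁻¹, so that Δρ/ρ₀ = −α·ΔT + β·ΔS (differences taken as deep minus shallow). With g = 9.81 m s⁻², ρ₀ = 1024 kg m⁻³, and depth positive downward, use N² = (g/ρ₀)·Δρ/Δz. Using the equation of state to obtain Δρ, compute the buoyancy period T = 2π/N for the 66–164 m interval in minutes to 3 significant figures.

ΔT = -2.0 K, ΔS = -0.30 psu (deep − shallow).
Δρ/ρ₀ = −αΔT + βΔS = 4.60 × 10⁻⁴ − 2.28 × 10⁻⁴ = 2.32 × 10⁻⁴, so Δρ ≈ 0.2376 kg m⁻³.
N² = (g/ρ₀)·Δρ/Δz = g·(Δρ/ρ₀)/Δz = 9.81 × 2.32 × 10⁻⁴ / 98 = 2.3224 × 10⁻⁵ s⁻².
N = √(2.3224 × 10⁻⁵) = 4.8191 × 10⁻³ rad s⁻¹ → T = 2π/N = 1.3038 × 10³ s = 21.730 min ≈ 21.7 min.

21.7 min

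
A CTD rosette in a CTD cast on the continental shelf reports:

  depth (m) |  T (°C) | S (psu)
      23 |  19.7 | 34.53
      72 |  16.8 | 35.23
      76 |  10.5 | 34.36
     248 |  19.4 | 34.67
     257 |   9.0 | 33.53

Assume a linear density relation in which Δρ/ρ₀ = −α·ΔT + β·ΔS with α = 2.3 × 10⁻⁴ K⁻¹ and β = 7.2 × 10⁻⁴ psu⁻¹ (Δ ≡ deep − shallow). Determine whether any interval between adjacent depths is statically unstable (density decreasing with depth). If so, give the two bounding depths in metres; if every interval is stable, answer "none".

76–248 m

Evaluate Δρ/ρ₀ = −αΔT + βΔS across each adjacent pair:
  23–72 m: −αΔT+βΔS = −(2.3 × 10⁻⁴)(-2.9)+(7.2 × 10⁻⁴)(+0.70) = 1.2 × 10⁻³ → stable
  72–76 m: −αΔT+βΔS = −(2.3 × 10⁻⁴)(-6.3)+(7.2 × 10⁻⁴)(-0.87) = 8.2 × 10⁻⁴ → stable
  76–248 m: −αΔT+βΔS = −(2.3 × 10⁻⁴)(+8.9)+(7.2 × 10⁻⁴)(+0.31) = -1.8 × 10⁻³ → UNSTABLE
  248–257 m: −αΔT+βΔS = −(2.3 × 10⁻⁴)(-10.4)+(7.2 × 10⁻⁴)(-1.14) = 1.6 × 10⁻³ → stable
The 76–248 m interval has Δρ < 0: lighter water underlies denser water.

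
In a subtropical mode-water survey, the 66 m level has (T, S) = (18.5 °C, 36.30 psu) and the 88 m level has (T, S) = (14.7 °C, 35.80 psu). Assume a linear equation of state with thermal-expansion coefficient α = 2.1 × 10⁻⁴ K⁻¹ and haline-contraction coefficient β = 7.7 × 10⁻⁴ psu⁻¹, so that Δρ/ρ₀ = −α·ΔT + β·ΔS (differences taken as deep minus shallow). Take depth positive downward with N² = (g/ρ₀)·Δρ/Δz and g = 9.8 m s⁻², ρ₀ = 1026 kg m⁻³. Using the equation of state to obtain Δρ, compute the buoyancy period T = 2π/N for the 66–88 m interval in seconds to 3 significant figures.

ΔT = -3.8 K, ΔS = -0.50 psu (deep − shallow).
Δρ/ρ₀ = −αΔT + βΔS = 7.98 × 10⁻⁴ − 3.85 × 10⁻⁴ = 4.13 × 10⁻⁴, so Δρ ≈ 0.4237 kg m⁻³.
N² = (g/ρ₀)·Δρ/Δz = g·(Δρ/ρ₀)/Δz = 9.8 × 4.13 × 10⁻⁴ / 22 = 1.8397 × 10⁻⁴ s⁻².
N = √(1.8397 × 10⁻⁴) = 0.013564 rad s⁻¹ → T = 2π/N = 463.23 s ≈ 463 s.

463 s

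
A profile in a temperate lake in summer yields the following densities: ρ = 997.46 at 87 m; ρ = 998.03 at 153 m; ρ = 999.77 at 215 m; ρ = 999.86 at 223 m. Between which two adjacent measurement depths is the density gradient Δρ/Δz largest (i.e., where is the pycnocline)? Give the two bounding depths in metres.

153–215 m

Compute the density gradient over each adjacent pair:
  87–153 m: Δρ/Δz = 0.57/66 = 8.6 × 10⁻³ kg m⁻⁴
  153–215 m: Δρ/Δz = 1.74/62 = 0.028 kg m⁻⁴
  215–223 m: Δρ/Δz = 0.09/8 = 0.011 kg m⁻⁴
The largest gradient is in the 153–215 m interval — the pycnocline.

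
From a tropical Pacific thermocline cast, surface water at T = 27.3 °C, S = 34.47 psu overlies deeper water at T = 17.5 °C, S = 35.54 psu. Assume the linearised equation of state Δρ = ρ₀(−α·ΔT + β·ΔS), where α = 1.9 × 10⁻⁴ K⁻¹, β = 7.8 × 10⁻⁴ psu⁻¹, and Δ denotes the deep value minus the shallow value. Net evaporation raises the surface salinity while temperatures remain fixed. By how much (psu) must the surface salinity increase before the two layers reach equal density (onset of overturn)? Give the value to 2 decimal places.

3.46 psu

Neutral buoyancy requires −α(T_deep − T_surf) + β(S_deep − S_surf′) = 0.
S_surf′ = S_deep − (α/β)·ΔT = 35.54 − (1.9 × 10⁻⁴/7.8 × 10⁻⁴)·(-9.8) = 37.9272 psu.
Increase required: 37.9272 − 34.47 = 3.4572 psu.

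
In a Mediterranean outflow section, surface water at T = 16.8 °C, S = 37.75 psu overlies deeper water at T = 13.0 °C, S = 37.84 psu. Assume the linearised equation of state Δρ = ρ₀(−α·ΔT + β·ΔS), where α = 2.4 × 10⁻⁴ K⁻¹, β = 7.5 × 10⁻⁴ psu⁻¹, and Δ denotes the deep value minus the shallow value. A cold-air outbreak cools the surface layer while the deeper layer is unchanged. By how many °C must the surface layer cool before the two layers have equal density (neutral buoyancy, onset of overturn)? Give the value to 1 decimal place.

Neutral buoyancy requires Δρ = 0, i.e. −α(T_deep − T_surf′) + β(S_deep − S_surf) = 0.
T_surf′ = T_deep − (β/α)·ΔS = 13.0 − (7.5 × 10⁻⁴/2.4 × 10⁻⁴)·(+0.09) = 12.719 °C.
Cooling required: 16.8 − (12.719) = 4.081 °C.

4.1 °C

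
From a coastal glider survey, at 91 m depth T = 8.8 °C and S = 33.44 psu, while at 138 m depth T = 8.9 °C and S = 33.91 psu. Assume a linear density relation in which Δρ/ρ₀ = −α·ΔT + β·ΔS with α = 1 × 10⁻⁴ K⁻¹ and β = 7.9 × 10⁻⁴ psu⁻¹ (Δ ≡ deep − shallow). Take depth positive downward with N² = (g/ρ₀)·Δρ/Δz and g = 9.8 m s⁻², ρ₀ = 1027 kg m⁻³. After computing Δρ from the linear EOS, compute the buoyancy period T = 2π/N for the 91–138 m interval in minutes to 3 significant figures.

12.1 min

ΔT = +0.1 K, ΔS = +0.47 psu (deep − shallow).
Δρ/ρ₀ = −αΔT + βΔS = -1.00 × 10⁻⁵ + 3.713 × 10⁻⁴ = 3.613 × 10⁻⁴, so Δρ ≈ 0.3711 kg m⁻³.
N² = (g/ρ₀)·Δρ/Δz = g·(Δρ/ρ₀)/Δz = 9.8 × 3.613 × 10⁻⁴ / 47 = 7.5335 × 10⁻⁵ s⁻².
N = √(7.5335 × 10⁻⁵) = 8.6796 × 10⁻³ rad s⁻¹ → T = 2π/N = 723.90 s = 12.065 min ≈ 12.1 min.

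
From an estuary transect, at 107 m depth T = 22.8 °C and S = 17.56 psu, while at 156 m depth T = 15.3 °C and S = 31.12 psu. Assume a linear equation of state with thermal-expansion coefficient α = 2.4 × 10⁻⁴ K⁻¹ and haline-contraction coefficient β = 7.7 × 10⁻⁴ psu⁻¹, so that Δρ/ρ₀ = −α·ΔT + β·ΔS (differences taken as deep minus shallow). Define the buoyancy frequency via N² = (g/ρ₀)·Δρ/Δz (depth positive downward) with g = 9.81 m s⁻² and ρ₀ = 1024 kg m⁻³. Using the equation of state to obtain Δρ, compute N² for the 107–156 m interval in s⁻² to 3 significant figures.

ΔT = -7.5 K, ΔS = +13.56 psu (deep − shallow).
Δρ/ρ₀ = −αΔT + βΔS = 1.80 × 10⁻³ + 0.0104412 = 0.0122412, so Δρ ≈ 12.53 kg m⁻³.
N² = (g/ρ₀)·Δρ/Δz = g·(Δρ/ρ₀)/Δz = 9.81 × 0.0122412 / 49 = 2.4507 × 10⁻³ s⁻² ≈ 2.45 × 10⁻³ s⁻².

2.45 × 10⁻³ s⁻²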